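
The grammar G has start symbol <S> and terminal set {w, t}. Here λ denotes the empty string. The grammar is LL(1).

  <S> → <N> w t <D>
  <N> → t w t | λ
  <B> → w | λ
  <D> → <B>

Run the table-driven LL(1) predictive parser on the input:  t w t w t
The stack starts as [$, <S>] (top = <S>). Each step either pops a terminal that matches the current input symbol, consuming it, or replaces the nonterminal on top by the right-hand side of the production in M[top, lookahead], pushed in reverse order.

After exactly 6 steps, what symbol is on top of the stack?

     Stack            Input        Action
  1  $ <S>            t w t w t $  expand <S> → <N> w t <D>
  2  $ <D> t w <N>    t w t w t $  expand <N> → t w t
  3  $ <D> t w t w t  t w t w t $  match t
  4  $ <D> t w t w    w t w t $    match w
  5  $ <D> t w t      t w t $      match t
  6  $ <D> t w        w t $        match w
Stack after step 6: $ <D> t (top = t).

t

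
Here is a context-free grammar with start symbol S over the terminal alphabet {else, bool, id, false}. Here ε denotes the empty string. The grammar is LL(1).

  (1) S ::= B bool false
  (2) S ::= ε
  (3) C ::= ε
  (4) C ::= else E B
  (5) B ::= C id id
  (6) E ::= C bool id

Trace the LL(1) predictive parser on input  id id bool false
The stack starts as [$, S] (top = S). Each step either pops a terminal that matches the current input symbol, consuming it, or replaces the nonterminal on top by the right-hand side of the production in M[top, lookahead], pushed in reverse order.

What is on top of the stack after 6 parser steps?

     Stack                 Input               Action
  1  $ S                   id id bool false $  expand S ::= B bool false
  2  $ false bool B        id id bool false $  expand B ::= C id id
  3  $ false bool id id C  id id bool false $  expand C ::= ε
  4  $ false bool id id    id id bool false $  match id
  5  $ false bool id       id bool false $     match id
  6  $ false bool          bool false $        match bool
Stack after step 6: $ false (top = false).

false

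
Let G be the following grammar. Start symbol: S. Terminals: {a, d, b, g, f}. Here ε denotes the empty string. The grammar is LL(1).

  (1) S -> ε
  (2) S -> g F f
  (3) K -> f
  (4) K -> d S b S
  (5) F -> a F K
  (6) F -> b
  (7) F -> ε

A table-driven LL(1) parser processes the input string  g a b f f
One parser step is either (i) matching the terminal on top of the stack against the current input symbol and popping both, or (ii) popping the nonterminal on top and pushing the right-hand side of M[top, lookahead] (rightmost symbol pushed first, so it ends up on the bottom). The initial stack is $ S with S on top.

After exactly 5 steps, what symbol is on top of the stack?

step 1: stack=$ S  input=g a b f f $  — expand S -> g F f
step 2: stack=$ f F g  input=g a b f f $  — match g
step 3: stack=$ f F  input=a b f f $  — expand F -> a F K
step 4: stack=$ f K F a  input=a b f f $  — match a
step 5: stack=$ f K F  input=b f f $  — expand F -> b
Stack after step 5: $ f K b (top = b).

b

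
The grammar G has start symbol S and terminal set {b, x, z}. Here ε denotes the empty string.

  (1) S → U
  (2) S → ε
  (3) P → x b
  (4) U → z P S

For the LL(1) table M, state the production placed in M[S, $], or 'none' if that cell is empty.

S → ε

FIRST(P): from P→x b we get {x}. So FIRST(P) = {x}.
FIRST(U): from U→z P S we get {z}. So FIRST(U) = {z}.
FIRST(S): from S→U we get {z}; from S→ε we get {ε}. So FIRST(S) = {ε, z}.
FOLLOW(S) includes $ since S is the start symbol.
FOLLOW(S): in U→z P S, the suffix after S is empty, so FOLLOW(S) ⊇ FOLLOW(U) = {$}. Thus FOLLOW(S) = {$}.
FOLLOW(U): in S→U, the suffix after U is empty, so FOLLOW(U) ⊇ FOLLOW(S) = {$}. Thus FOLLOW(U) = {$}.
For S → U: FIRST(U) = {z}, so it goes in M[S, t] for t ∈ {z}.
For S → ε: FIRST(ε) = {ε}, so it goes in M[S, t] for t ∈ {}; since ε ∈ FIRST, also for every t ∈ FOLLOW(S) = {$}.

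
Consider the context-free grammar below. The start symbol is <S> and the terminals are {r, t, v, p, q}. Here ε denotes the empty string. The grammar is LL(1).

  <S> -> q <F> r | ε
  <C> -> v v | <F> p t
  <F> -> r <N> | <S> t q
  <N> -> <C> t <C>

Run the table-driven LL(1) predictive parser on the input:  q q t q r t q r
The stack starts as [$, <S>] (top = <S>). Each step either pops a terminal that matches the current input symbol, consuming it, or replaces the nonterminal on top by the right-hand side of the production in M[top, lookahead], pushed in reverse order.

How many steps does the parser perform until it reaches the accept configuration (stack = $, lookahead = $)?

13

step 1: stack=$ <S>  input=q q t q r t q r $  — expand <S> -> q <F> r
step 2: stack=$ r <F> q  input=q q t q r t q r $  — match q
step 3: stack=$ r <F>  input=q t q r t q r $  — expand <F> -> <S> t q
step 4: stack=$ r q t <S>  input=q t q r t q r $  — expand <S> -> q <F> r
step 5: stack=$ r q t r <F> q  input=q t q r t q r $  — match q
step 6: stack=$ r q t r <F>  input=t q r t q r $  — expand <F> -> <S> t q
step 7: stack=$ r q t r q t <S>  input=t q r t q r $  — expand <S> -> ε
step 8: stack=$ r q t r q t  input=t q r t q r $  — match t
step 9: stack=$ r q t r q  input=q r t q r $  — match q
step 10: stack=$ r q t r  input=r t q r $  — match r
step 11: stack=$ r q t  input=t q r $  — match t
step 12: stack=$ r q  input=q r $  — match q
step 13: stack=$ r  input=r $  — match r
Accept reached after 13 steps.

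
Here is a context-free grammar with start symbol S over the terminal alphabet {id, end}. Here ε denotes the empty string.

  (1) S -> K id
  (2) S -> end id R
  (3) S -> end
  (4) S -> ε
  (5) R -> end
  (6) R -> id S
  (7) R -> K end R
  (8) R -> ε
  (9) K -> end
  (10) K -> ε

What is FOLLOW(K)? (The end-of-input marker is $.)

FIRST(K): from K->end we get {end}; from K->ε we get {ε}. So FIRST(K) = {ε, end}.
FIRST(S): from S->K id we get {end, id}; from S->end id R we get {end}; from S->end we get {end}; from S->ε we get {ε}. So FIRST(S) = {ε, end, id}.
FIRST(R): from R->end we get {end}; from R->id S we get {id}; from R->K end R we get {end}; from R->ε we get {ε}. So FIRST(R) = {ε, end, id}.
FOLLOW(S) includes $ since S is the start symbol.
FOLLOW(K): in S->K id, K is followed by id with FIRST {id}; in R->K end R, K is followed by end R with FIRST {end}. Thus FOLLOW(K) = {end, id}.
FOLLOW(S): in R->id S, the suffix after S is empty, so FOLLOW(S) ⊇ FOLLOW(R) = {$}. Thus FOLLOW(S) = {$}.
FOLLOW(R): in S->end id R, the suffix after R is empty, so FOLLOW(R) ⊇ FOLLOW(S) = {$}; in R->K end R, the suffix after R is empty (adds nothing new). Thus FOLLOW(R) = {$}.

{end, id}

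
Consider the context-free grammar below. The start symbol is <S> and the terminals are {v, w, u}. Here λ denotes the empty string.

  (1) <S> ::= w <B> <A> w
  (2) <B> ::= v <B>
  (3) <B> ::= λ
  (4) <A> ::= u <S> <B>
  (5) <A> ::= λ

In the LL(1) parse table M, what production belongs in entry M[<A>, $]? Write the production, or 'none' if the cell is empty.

FIRST(<S>): from <S>::=w <B> <A> w we get {w}. So FIRST(<S>) = {w}.
FIRST(<B>): from <B>::=v <B> we get {v}; from <B>::=λ we get {λ}. So FIRST(<B>) = {λ, v}.
FIRST(<A>): from <A>::=u <S> <B> we get {u}; from <A>::=λ we get {λ}. So FIRST(<A>) = {λ, u}.
FOLLOW(<S>) includes $ since <S> is the start symbol.
FOLLOW(<A>): in <S>::=w <B> <A> w, <A> is followed by w with FIRST {w}. Thus FOLLOW(<A>) = {w}.
For <A> ::= u <S> <B>: FIRST(u <S> <B>) = {u}, so it goes in M[<A>, t] for t ∈ {u}.
For <A> ::= λ: FIRST(λ) = {λ}, so it goes in M[<A>, t] for t ∈ {}; since λ ∈ FIRST, also for every t ∈ FOLLOW(<A>) = {w}.
None of these place a production in M[<A>, $].

none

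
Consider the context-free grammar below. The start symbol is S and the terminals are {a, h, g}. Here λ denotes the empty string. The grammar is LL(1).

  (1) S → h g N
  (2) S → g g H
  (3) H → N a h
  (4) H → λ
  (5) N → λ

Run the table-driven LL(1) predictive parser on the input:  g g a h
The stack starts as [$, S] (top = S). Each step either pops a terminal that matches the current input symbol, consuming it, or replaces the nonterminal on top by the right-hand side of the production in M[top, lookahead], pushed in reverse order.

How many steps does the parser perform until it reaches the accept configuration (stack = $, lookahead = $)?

step 1: stack=$ S  input=g g a h $  — expand S → g g H
step 2: stack=$ H g g  input=g g a h $  — match g
step 3: stack=$ H g  input=g a h $  — match g
step 4: stack=$ H  input=a h $  — expand H → N a h
step 5: stack=$ h a N  input=a h $  — expand N → λ
step 6: stack=$ h a  input=a h $  — match a
step 7: stack=$ h  input=h $  — match h
Accept reached after 7 steps.

7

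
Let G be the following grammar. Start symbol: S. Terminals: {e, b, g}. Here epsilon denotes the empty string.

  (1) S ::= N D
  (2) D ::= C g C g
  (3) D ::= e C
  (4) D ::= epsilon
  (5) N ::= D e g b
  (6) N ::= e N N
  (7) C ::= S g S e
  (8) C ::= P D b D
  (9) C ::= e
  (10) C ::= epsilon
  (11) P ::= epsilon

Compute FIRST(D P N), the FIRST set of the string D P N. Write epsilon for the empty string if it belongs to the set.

FIRST(P): from P::=epsilon we get {epsilon}. So FIRST(P) = {epsilon}.
FIRST(S): from S::=N D we get {b, e, g}. So FIRST(S) = {b, e, g}.
FIRST(D): from D::=C g C g we get {b, e, g}; from D::=e C we get {e}; from D::=epsilon we get {epsilon}. So FIRST(D) = {epsilon, b, e, g}.
FIRST(N): from N::=D e g b we get {b, e, g}; from N::=e N N we get {e}. So FIRST(N) = {b, e, g}.
FIRST(C): from C::=S g S e we get {b, e, g}; from C::=P D b D we get {b, e, g}; from C::=e we get {e}; from C::=epsilon we get {epsilon}. So FIRST(C) = {epsilon, b, e, g}.
FIRST(D P N): take FIRST of each symbol in turn, carrying on past any symbol whose FIRST contains epsilon; result {b, e, g}.

{b, e, g}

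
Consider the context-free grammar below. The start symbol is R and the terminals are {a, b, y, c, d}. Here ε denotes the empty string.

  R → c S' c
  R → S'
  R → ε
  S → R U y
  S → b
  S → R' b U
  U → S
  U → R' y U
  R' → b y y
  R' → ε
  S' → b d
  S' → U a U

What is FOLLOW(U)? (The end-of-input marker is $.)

FIRST(R') = {ε, b}
FIRST(R) = {ε, b, c, y}  (via S')
FIRST(S) = {b, c, y}  (via R U y, R' b U)
FIRST(U) = {b, c, y}  (via S, R' y U)
FIRST(S') = {b, c, y}  (via U a U)
FOLLOW(R) includes $ since R is the start symbol.
FOLLOW(R): in S→R U y, R is followed by U y with FIRST {b, c, y}. Thus FOLLOW(R) = {$, b, c, y}.
FOLLOW(R'): in S→R' b U, R' is followed by b U with FIRST {b}; in U→R' y U, R' is followed by y U with FIRST {y}. Thus FOLLOW(R') = {b, y}.
FOLLOW(S'): in R→c S' c, S' is followed by c with FIRST {c}; in R→S', the suffix after S' is empty, so FOLLOW(S') ⊇ FOLLOW(R) = {$, b, c, y}. Thus FOLLOW(S') = {$, b, c, y}.
FOLLOW(S): in U→S, the suffix after S is empty, so FOLLOW(S) ⊇ FOLLOW(U) = {$, a, b, c, y}. Thus FOLLOW(S) = {$, a, b, c, y}.
FOLLOW(U): in S→R U y, U is followed by y with FIRST {y}; in S→R' b U, the suffix after U is empty, so FOLLOW(U) ⊇ FOLLOW(S) = {$, a, b, c, y}; in U→R' y U, the suffix after U is empty (adds nothing new); in S'→U a U (occurrence 1), U is followed by a U with FIRST {a}; in S'→U a U (occurrence 2), the suffix after U is empty, so FOLLOW(U) ⊇ FOLLOW(S') = {$, b, c, y}. Thus FOLLOW(U) = {$, a, b, c, y}.

{$, a, b, c, y}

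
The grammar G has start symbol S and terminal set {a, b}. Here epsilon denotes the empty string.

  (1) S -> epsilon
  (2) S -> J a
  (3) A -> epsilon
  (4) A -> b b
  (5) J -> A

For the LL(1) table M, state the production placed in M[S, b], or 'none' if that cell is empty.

FIRST(A): from A->epsilon we get {epsilon}; from A->b b we get {b}. So FIRST(A) = {epsilon, b}.
FIRST(J): from J->A we get {epsilon, b}. So FIRST(J) = {epsilon, b}.
FIRST(S): from S->epsilon we get {epsilon}; from S->J a we get {a, b}. So FIRST(S) = {epsilon, a, b}.
FOLLOW(S) includes $ since S is the start symbol.
FOLLOW(S): S appears on no right-hand side. Thus FOLLOW(S) = {$}.
For S -> epsilon: FIRST(epsilon) = {epsilon}, so it goes in M[S, t] for t ∈ {}; since epsilon ∈ FIRST, also for every t ∈ FOLLOW(S) = {$}.
For S -> J a: FIRST(J a) = {a, b}, so it goes in M[S, t] for t ∈ {a, b}.

S -> J a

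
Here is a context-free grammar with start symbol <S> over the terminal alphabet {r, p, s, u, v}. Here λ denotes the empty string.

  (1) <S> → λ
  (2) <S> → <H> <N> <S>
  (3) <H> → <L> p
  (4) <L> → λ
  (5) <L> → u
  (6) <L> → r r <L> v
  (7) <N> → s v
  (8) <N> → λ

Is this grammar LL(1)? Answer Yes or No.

Yes

FIRST(<S>) = {λ, p, r, u}
FIRST(<H>) = {p, r, u}
FIRST(<L>) = {λ, r, u}
FIRST(<N>) = {λ, s}
FOLLOW(<S>) = {$}
FOLLOW(<H>) = {$, p, r, s, u}
FOLLOW(<L>) = {p, v}
FOLLOW(<N>) = {$, p, r, u}
Each cell of M receives at most one production.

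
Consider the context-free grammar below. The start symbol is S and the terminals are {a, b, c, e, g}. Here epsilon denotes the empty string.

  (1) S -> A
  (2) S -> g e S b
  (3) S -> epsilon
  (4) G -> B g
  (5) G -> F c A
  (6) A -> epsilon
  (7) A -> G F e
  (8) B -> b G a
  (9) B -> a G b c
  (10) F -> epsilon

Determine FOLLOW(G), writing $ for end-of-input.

{a, b, e}

FIRST(B): from B->b G a we get {b}; from B->a G b c we get {a}. So FIRST(B) = {a, b}.
FIRST(F): from F->epsilon we get {epsilon}. So FIRST(F) = {epsilon}.
FIRST(G): from G->B g we get {a, b}; from G->F c A we get {c}. So FIRST(G) = {a, b, c}.
FIRST(A): from A->epsilon we get {epsilon}; from A->G F e we get {a, b, c}. So FIRST(A) = {epsilon, a, b, c}.
FIRST(S): from S->A we get {epsilon, a, b, c}; from S->g e S b we get {g}; from S->epsilon we get {epsilon}. So FIRST(S) = {epsilon, a, b, c, g}.
FOLLOW(S) includes $ since S is the start symbol.
FOLLOW(S): in S->g e S b, S is followed by b with FIRST {b}. Thus FOLLOW(S) = {$, b}.
FOLLOW(G): in A->G F e, G is followed by F e with FIRST {e}; in B->b G a, G is followed by a with FIRST {a}; in B->a G b c, G is followed by b c with FIRST {b}. Thus FOLLOW(G) = {a, b, e}.
FOLLOW(A): in S->A, the suffix after A is empty, so FOLLOW(A) ⊇ FOLLOW(S) = {$, b}; in G->F c A, the suffix after A is empty, so FOLLOW(A) ⊇ FOLLOW(G) = {a, b, e}. Thus FOLLOW(A) = {$, a, b, e}.
FOLLOW(B): in G->B g, B is followed by g with FIRST {g}. Thus FOLLOW(B) = {g}.
FOLLOW(F): in G->F c A, F is followed by c A with FIRST {c}; in A->G F e, F is followed by e with FIRST {e}. Thus FOLLOW(F) = {c, e}.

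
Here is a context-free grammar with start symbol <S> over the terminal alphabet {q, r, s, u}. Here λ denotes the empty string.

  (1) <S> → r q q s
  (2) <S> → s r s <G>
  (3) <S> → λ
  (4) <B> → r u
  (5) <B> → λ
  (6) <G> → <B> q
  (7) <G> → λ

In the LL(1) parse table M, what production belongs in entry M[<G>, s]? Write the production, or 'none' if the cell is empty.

none

FIRST(<S>): from <S>→r q q s we get {r}; from <S>→s r s <G> we get {s}; from <S>→λ we get {λ}. So FIRST(<S>) = {λ, r, s}.
FIRST(<B>): from <B>→r u we get {r}; from <B>→λ we get {λ}. So FIRST(<B>) = {λ, r}.
FIRST(<G>): from <G>→<B> q we get {q, r}; from <G>→λ we get {λ}. So FIRST(<G>) = {λ, q, r}.
FOLLOW(<S>) includes $ since <S> is the start symbol.
FOLLOW(<S>): <S> appears on no right-hand side. Thus FOLLOW(<S>) = {$}.
FOLLOW(<G>): in <S>→s r s <G>, the suffix after <G> is empty, so FOLLOW(<G>) ⊇ FOLLOW(<S>) = {$}. Thus FOLLOW(<G>) = {$}.
For <G> → <B> q: FIRST(<B> q) = {q, r}, so it goes in M[<G>, t] for t ∈ {q, r}.
For <G> → λ: FIRST(λ) = {λ}, so it goes in M[<G>, t] for t ∈ {}; since λ ∈ FIRST, also for every t ∈ FOLLOW(<G>) = {$}.
None of these place a production in M[<G>, s].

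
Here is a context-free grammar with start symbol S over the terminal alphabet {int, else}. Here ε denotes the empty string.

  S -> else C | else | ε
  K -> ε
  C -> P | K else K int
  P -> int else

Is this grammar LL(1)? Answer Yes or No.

No

FIRST(S) = {ε, else}
FIRST(K) = {ε}
FIRST(C) = {else, int}
FIRST(P) = {int}
FOLLOW(S) = {$}
FOLLOW(K) = {else, int}
FOLLOW(C) = {$}
FOLLOW(P) = {$}
Cell M[S, else] receives both S -> else C and S -> else — the grammar is not LL(1).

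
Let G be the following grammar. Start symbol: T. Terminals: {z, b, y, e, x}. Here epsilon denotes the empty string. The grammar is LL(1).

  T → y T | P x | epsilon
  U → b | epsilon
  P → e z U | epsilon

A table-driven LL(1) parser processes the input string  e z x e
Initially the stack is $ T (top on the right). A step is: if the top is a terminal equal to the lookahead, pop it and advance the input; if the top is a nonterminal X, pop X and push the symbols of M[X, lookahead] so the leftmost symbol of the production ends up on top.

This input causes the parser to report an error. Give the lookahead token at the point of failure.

e

     Stack      Input      Action
  1  $ T        e z x e $  expand T → P x
  2  $ x P      e z x e $  expand P → e z U
  3  $ x U z e  e z x e $  match e
  4  $ x U z    z x e $    match z
  5  $ x U      x e $      expand U → epsilon
  6  $ x        x e $      match x
  7  $          e $        error: stack empty but input remains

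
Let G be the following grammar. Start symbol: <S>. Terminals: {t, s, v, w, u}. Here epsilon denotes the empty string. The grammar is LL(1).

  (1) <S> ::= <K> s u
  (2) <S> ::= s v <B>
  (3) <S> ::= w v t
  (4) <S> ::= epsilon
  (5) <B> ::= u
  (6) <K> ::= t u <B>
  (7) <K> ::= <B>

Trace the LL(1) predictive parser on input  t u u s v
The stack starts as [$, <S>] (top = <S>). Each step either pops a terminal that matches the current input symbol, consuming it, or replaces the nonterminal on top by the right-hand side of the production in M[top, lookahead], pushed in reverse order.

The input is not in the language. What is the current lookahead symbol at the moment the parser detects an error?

v

     Stack          Input        Action
  1  $ <S>          t u u s v $  expand <S> ::= <K> s u
  2  $ u s <K>      t u u s v $  expand <K> ::= t u <B>
  3  $ u s <B> u t  t u u s v $  match t
  4  $ u s <B> u    u u s v $    match u
  5  $ u s <B>      u s v $      expand <B> ::= u
  6  $ u s u        u s v $      match u
  7  $ u s          s v $        match s
  8  $ u            v $          error: top is terminal u but lookahead is v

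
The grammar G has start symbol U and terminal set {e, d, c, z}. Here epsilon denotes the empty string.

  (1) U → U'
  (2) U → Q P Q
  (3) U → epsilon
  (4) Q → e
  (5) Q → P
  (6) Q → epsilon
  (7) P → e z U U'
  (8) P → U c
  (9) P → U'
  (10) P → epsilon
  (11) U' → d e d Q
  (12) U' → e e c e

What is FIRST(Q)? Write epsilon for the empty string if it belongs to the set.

{epsilon, c, d, e}

FIRST(U') = {d, e}
FIRST(U) = {epsilon, c, d, e}  (via U', Q P Q)
FIRST(P) = {epsilon, c, d, e}  (via U c, U')
FIRST(Q) = {epsilon, c, d, e}  (via P)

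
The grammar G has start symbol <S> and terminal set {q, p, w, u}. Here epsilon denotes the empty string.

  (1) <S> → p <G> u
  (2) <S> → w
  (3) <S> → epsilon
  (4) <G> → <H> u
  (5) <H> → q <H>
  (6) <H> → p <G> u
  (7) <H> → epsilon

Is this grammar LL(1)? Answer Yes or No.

Yes

FIRST(<S>) = {epsilon, p, w}
FIRST(<G>) = {p, q, u}
FIRST(<H>) = {epsilon, p, q}
FOLLOW(<S>) = {$}
FOLLOW(<G>) = {u}
FOLLOW(<H>) = {u}
Each cell of M receives at most one production.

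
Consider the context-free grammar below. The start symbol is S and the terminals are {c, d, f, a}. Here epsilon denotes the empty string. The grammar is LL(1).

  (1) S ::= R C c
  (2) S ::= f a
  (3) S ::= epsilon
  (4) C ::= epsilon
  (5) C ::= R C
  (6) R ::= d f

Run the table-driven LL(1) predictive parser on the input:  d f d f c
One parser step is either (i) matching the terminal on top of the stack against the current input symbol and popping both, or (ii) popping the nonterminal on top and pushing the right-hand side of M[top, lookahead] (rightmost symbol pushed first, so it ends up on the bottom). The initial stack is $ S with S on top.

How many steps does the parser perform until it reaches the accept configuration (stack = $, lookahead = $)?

10

      Stack      Input        Action
   1  $ S        d f d f c $  expand S ::= R C c
   2  $ c C R    d f d f c $  expand R ::= d f
   3  $ c C f d  d f d f c $  match d
   4  $ c C f    f d f c $    match f
   5  $ c C      d f c $      expand C ::= R C
   6  $ c C R    d f c $      expand R ::= d f
   7  $ c C f d  d f c $      match d
   8  $ c C f    f c $        match f
   9  $ c C      c $          expand C ::= epsilon
  10  $ c        c $          match c
Accept reached after 10 steps.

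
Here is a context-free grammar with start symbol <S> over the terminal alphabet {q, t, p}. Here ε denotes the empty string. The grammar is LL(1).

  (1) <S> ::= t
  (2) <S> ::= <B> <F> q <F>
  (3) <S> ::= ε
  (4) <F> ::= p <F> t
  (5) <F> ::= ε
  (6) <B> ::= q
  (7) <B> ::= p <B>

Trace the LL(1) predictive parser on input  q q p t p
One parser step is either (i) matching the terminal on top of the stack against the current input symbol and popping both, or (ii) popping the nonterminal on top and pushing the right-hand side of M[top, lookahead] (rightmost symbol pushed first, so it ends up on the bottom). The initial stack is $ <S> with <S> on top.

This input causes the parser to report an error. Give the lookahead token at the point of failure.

step 1: stack=$ <S>  input=q q p t p $  — expand <S> ::= <B> <F> q <F>
step 2: stack=$ <F> q <F> <B>  input=q q p t p $  — expand <B> ::= q
step 3: stack=$ <F> q <F> q  input=q q p t p $  — match q
step 4: stack=$ <F> q <F>  input=q p t p $  — expand <F> ::= ε
step 5: stack=$ <F> q  input=q p t p $  — match q
step 6: stack=$ <F>  input=p t p $  — expand <F> ::= p <F> t
step 7: stack=$ t <F> p  input=p t p $  — match p
step 8: stack=$ t <F>  input=t p $  — expand <F> ::= ε
step 9: stack=$ t  input=t p $  — match t
step 10: stack=$  input=p $  — error: stack empty but input remains

p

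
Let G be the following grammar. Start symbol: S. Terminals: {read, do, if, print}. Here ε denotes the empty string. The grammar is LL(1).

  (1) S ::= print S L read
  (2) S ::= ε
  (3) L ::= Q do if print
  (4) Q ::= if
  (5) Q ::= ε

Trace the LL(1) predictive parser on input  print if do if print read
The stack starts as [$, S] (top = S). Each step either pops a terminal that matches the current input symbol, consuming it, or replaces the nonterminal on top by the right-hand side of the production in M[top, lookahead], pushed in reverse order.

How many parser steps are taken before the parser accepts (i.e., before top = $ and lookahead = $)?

10

step 1: stack=$ S  input=print if do if print read $  — expand S ::= print S L read
step 2: stack=$ read L S print  input=print if do if print read $  — match print
step 3: stack=$ read L S  input=if do if print read $  — expand S ::= ε
step 4: stack=$ read L  input=if do if print read $  — expand L ::= Q do if print
step 5: stack=$ read print if do Q  input=if do if print read $  — expand Q ::= if
step 6: stack=$ read print if do if  input=if do if print read $  — match if
step 7: stack=$ read print if do  input=do if print read $  — match do
step 8: stack=$ read print if  input=if print read $  — match if
step 9: stack=$ read print  input=print read $  — match print
step 10: stack=$ read  input=read $  — match read
Accept reached after 10 steps.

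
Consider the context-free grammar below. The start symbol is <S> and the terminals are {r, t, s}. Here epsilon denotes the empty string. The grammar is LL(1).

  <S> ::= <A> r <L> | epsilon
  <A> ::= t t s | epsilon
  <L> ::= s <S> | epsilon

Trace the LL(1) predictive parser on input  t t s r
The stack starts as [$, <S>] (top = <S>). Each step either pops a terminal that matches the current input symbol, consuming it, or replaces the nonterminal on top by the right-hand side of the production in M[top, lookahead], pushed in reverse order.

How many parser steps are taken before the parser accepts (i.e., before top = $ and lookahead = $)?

     Stack          Input      Action
  1  $ <S>          t t s r $  expand <S> ::= <A> r <L>
  2  $ <L> r <A>    t t s r $  expand <A> ::= t t s
  3  $ <L> r s t t  t t s r $  match t
  4  $ <L> r s t    t s r $    match t
  5  $ <L> r s      s r $      match s
  6  $ <L> r        r $        match r
  7  $ <L>          $          expand <L> ::= epsilon
Accept reached after 7 steps.

7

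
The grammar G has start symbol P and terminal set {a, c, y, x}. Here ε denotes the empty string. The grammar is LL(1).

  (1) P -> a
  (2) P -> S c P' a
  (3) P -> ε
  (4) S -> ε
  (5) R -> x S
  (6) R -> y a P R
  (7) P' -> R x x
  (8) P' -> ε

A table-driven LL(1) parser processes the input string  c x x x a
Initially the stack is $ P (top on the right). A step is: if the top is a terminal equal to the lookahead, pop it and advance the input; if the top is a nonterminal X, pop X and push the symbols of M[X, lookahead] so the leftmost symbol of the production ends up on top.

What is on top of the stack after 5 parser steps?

x

step 1: stack=$ P  input=c x x x a $  — expand P -> S c P' a
step 2: stack=$ a P' c S  input=c x x x a $  — expand S -> ε
step 3: stack=$ a P' c  input=c x x x a $  — match c
step 4: stack=$ a P'  input=x x x a $  — expand P' -> R x x
step 5: stack=$ a x x R  input=x x x a $  — expand R -> x S
Stack after step 5: $ a x x S x (top = x).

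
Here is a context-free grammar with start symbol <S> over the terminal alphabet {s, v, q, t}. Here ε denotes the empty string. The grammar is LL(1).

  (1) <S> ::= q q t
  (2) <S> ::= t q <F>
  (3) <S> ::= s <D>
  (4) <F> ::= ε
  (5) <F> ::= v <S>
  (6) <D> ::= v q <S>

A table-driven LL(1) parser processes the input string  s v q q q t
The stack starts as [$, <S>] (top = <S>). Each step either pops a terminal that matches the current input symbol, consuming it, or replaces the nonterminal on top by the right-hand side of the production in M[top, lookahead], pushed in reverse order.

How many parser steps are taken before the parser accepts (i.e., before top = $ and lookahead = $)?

     Stack      Input          Action
  1  $ <S>      s v q q q t $  expand <S> ::= s <D>
  2  $ <D> s    s v q q q t $  match s
  3  $ <D>      v q q q t $    expand <D> ::= v q <S>
  4  $ <S> q v  v q q q t $    match v
  5  $ <S> q    q q q t $      match q
  6  $ <S>      q q t $        expand <S> ::= q q t
  7  $ t q q    q q t $        match q
  8  $ t q      q t $          match q
  9  $ t        t $            match t
Accept reached after 9 steps.

9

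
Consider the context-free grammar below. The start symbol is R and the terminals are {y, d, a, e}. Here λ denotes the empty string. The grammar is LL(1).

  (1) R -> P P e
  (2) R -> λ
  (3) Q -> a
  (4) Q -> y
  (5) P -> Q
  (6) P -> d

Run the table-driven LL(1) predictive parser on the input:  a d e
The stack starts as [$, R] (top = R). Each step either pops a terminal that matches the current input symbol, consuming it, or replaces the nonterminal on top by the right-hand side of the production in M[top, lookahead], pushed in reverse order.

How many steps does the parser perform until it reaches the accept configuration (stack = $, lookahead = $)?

7

     Stack    Input    Action
  1  $ R      a d e $  expand R -> P P e
  2  $ e P P  a d e $  expand P -> Q
  3  $ e P Q  a d e $  expand Q -> a
  4  $ e P a  a d e $  match a
  5  $ e P    d e $    expand P -> d
  6  $ e d    d e $    match d
  7  $ e      e $      match e
Accept reached after 7 steps.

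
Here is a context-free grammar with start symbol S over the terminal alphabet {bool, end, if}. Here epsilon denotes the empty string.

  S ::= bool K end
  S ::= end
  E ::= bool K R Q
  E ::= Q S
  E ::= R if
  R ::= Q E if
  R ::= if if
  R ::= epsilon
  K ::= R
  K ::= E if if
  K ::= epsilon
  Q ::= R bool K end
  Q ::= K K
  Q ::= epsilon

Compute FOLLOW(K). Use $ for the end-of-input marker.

FIRST(S): from S::=bool K end we get {bool}; from S::=end we get {end}. So FIRST(S) = {bool, end}.
FIRST(E): from E::=bool K R Q we get {bool}; from E::=Q S we get {bool, end, if}; from E::=R if we get {bool, end, if}. So FIRST(E) = {bool, end, if}.
FIRST(R): from R::=Q E if we get {bool, end, if}; from R::=if if we get {if}; from R::=epsilon we get {epsilon}. So FIRST(R) = {epsilon, bool, end, if}.
FIRST(K): from K::=R we get {epsilon, bool, end, if}; from K::=E if if we get {bool, end, if}; from K::=epsilon we get {epsilon}. So FIRST(K) = {epsilon, bool, end, if}.
FIRST(Q): from Q::=R bool K end we get {bool, end, if}; from Q::=K K we get {epsilon, bool, end, if}; from Q::=epsilon we get {epsilon}. So FIRST(Q) = {epsilon, bool, end, if}.
FOLLOW(S) includes $ since S is the start symbol.
FOLLOW(E): in R::=Q E if, E is followed by if with FIRST {if}; in K::=E if if, E is followed by if if with FIRST {if}. Thus FOLLOW(E) = {if}.
FOLLOW(S): in E::=Q S, the suffix after S is empty, so FOLLOW(S) ⊇ FOLLOW(E) = {if}. Thus FOLLOW(S) = {$, if}.
FOLLOW(Q): in E::=bool K R Q, the suffix after Q is empty, so FOLLOW(Q) ⊇ FOLLOW(E) = {if}; in E::=Q S, Q is followed by S with FIRST {bool, end}; in R::=Q E if, Q is followed by E if with FIRST {bool, end, if}. Thus FOLLOW(Q) = {bool, end, if}.
FOLLOW(K): in S::=bool K end, K is followed by end with FIRST {end}; in E::=bool K R Q, K is followed by R Q with FIRST {epsilon, bool, end, if}; in E::=bool K R Q, the suffix after K is nullable, so FOLLOW(K) ⊇ FOLLOW(E) = {if}; in Q::=R bool K end, K is followed by end with FIRST {end}; in Q::=K K (occurrence 1), K is followed by K with FIRST {epsilon, bool, end, if}; in Q::=K K (occurrence 1), the suffix after K is nullable, so FOLLOW(K) ⊇ FOLLOW(Q) = {bool, end, if}; in Q::=K K (occurrence 2), the suffix after K is empty, so FOLLOW(K) ⊇ FOLLOW(Q) = {bool, end, if}. Thus FOLLOW(K) = {bool, end, if}.
FOLLOW(R): in E::=bool K R Q, R is followed by Q with FIRST {epsilon, bool, end, if}; in E::=bool K R Q, the suffix after R is nullable, so FOLLOW(R) ⊇ FOLLOW(E) = {if}; in E::=R if, R is followed by if with FIRST {if}; in K::=R, the suffix after R is empty, so FOLLOW(R) ⊇ FOLLOW(K) = {bool, end, if}; in Q::=R bool K end, R is followed by bool K end with FIRST {bool}. Thus FOLLOW(R) = {bool, end, if}.

{bool, end, if}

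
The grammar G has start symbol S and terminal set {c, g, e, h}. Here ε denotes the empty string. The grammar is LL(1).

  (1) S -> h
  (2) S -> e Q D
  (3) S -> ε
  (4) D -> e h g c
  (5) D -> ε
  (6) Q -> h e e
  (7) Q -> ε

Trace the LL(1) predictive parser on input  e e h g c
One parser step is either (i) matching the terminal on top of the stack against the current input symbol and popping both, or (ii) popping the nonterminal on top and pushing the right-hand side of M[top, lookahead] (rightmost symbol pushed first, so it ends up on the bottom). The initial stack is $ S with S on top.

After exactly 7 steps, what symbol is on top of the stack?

c

     Stack      Input        Action
  1  $ S        e e h g c $  expand S -> e Q D
  2  $ D Q e    e e h g c $  match e
  3  $ D Q      e h g c $    expand Q -> ε
  4  $ D        e h g c $    expand D -> e h g c
  5  $ c g h e  e h g c $    match e
  6  $ c g h    h g c $      match h
  7  $ c g      g c $        match g
Stack after step 7: $ c (top = c).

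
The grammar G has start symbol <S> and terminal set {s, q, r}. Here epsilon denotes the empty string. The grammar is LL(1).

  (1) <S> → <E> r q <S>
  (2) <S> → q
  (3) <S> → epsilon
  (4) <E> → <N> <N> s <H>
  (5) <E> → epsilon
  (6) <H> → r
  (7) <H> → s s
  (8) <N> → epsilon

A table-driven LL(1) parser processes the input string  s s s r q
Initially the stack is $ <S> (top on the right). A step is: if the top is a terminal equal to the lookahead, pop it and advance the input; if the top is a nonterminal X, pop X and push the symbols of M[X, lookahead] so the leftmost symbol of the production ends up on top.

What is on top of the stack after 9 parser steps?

q

     Stack                    Input        Action
  1  $ <S>                    s s s r q $  expand <S> → <E> r q <S>
  2  $ <S> q r <E>            s s s r q $  expand <E> → <N> <N> s <H>
  3  $ <S> q r <H> s <N> <N>  s s s r q $  expand <N> → epsilon
  4  $ <S> q r <H> s <N>      s s s r q $  expand <N> → epsilon
  5  $ <S> q r <H> s          s s s r q $  match s
  6  $ <S> q r <H>            s s r q $    expand <H> → s s
  7  $ <S> q r s s            s s r q $    match s
  8  $ <S> q r s              s r q $      match s
  9  $ <S> q r                r q $        match r
Stack after step 9: $ <S> q (top = q).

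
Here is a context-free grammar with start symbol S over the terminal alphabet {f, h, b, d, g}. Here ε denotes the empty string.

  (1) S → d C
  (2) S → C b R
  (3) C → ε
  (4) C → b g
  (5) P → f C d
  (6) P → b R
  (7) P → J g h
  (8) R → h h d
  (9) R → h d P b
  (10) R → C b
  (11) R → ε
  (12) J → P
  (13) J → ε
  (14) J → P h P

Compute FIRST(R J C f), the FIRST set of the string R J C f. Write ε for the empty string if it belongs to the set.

FIRST(C): from C→ε we get {ε}; from C→b g we get {b}. So FIRST(C) = {ε, b}.
FIRST(S): from S→d C we get {d}; from S→C b R we get {b}. So FIRST(S) = {b, d}.
FIRST(R): from R→h h d we get {h}; from R→h d P b we get {h}; from R→C b we get {b}; from R→ε we get {ε}. So FIRST(R) = {ε, b, h}.
FIRST(P): from P→f C d we get {f}; from P→b R we get {b}; from P→J g h we get {b, f, g}. So FIRST(P) = {b, f, g}.
FIRST(J): from J→P we get {b, f, g}; from J→ε we get {ε}; from J→P h P we get {b, f, g}. So FIRST(J) = {ε, b, f, g}.
FIRST(R J C f): take FIRST of each symbol in turn, carrying on past any symbol whose FIRST contains ε; result {b, f, g, h}.

{b, f, g, h}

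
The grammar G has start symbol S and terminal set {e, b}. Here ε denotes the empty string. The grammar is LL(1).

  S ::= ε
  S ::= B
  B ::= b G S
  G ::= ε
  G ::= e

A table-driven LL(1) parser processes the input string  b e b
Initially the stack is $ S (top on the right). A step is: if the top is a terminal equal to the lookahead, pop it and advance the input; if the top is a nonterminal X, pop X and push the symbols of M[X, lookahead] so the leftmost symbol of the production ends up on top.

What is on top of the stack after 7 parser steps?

b

step 1: stack=$ S  input=b e b $  — expand S ::= B
step 2: stack=$ B  input=b e b $  — expand B ::= b G S
step 3: stack=$ S G b  input=b e b $  — match b
step 4: stack=$ S G  input=e b $  — expand G ::= e
step 5: stack=$ S e  input=e b $  — match e
step 6: stack=$ S  input=b $  — expand S ::= B
step 7: stack=$ B  input=b $  — expand B ::= b G S
Stack after step 7: $ S G b (top = b).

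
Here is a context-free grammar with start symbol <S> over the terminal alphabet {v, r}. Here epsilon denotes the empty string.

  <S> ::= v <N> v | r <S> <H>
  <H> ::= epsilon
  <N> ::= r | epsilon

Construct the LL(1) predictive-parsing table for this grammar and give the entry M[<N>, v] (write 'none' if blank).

<N> ::= epsilon

FIRST(<S>): from <S>::=v <N> v we get {v}; from <S>::=r <S> <H> we get {r}. So FIRST(<S>) = {r, v}.
FIRST(<H>): from <H>::=epsilon we get {epsilon}. So FIRST(<H>) = {epsilon}.
FIRST(<N>): from <N>::=r we get {r}; from <N>::=epsilon we get {epsilon}. So FIRST(<N>) = {epsilon, r}.
FOLLOW(<S>) includes $ since <S> is the start symbol.
FOLLOW(<N>): in <S>::=v <N> v, <N> is followed by v with FIRST {v}. Thus FOLLOW(<N>) = {v}.
For <N> ::= r: FIRST(r) = {r}, so it goes in M[<N>, t] for t ∈ {r}.
For <N> ::= epsilon: FIRST(epsilon) = {epsilon}, so it goes in M[<N>, t] for t ∈ {}; since epsilon ∈ FIRST, also for every t ∈ FOLLOW(<N>) = {v}.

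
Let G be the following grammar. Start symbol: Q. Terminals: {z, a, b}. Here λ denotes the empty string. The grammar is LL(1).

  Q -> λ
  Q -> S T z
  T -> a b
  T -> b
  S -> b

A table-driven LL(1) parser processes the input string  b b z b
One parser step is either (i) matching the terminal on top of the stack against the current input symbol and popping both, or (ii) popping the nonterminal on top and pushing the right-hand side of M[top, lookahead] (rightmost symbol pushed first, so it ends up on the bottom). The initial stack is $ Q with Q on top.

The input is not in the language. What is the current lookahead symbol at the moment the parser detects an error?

step 1: stack=$ Q  input=b b z b $  — expand Q -> S T z
step 2: stack=$ z T S  input=b b z b $  — expand S -> b
step 3: stack=$ z T b  input=b b z b $  — match b
step 4: stack=$ z T  input=b z b $  — expand T -> b
step 5: stack=$ z b  input=b z b $  — match b
step 6: stack=$ z  input=z b $  — match z
step 7: stack=$  input=b $  — error: stack empty but input remains

b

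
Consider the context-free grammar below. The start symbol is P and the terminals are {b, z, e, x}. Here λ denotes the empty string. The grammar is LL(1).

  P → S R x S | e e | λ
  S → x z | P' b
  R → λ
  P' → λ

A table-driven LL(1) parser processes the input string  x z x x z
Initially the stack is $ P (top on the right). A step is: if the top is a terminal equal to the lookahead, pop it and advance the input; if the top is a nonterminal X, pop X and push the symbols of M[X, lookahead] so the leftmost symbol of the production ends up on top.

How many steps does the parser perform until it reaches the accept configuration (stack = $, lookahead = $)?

9

step 1: stack=$ P  input=x z x x z $  — expand P → S R x S
step 2: stack=$ S x R S  input=x z x x z $  — expand S → x z
step 3: stack=$ S x R z x  input=x z x x z $  — match x
step 4: stack=$ S x R z  input=z x x z $  — match z
step 5: stack=$ S x R  input=x x z $  — expand R → λ
step 6: stack=$ S x  input=x x z $  — match x
step 7: stack=$ S  input=x z $  — expand S → x z
step 8: stack=$ z x  input=x z $  — match x
step 9: stack=$ z  input=z $  — match z
Accept reached after 9 steps.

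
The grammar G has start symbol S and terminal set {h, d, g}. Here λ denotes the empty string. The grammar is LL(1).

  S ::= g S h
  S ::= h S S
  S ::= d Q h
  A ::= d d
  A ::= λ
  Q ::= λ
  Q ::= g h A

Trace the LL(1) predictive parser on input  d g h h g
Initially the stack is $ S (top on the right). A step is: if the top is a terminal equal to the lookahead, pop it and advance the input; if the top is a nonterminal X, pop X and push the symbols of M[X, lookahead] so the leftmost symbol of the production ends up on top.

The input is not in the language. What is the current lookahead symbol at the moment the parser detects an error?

step 1: stack=$ S  input=d g h h g $  — expand S ::= d Q h
step 2: stack=$ h Q d  input=d g h h g $  — match d
step 3: stack=$ h Q  input=g h h g $  — expand Q ::= g h A
step 4: stack=$ h A h g  input=g h h g $  — match g
step 5: stack=$ h A h  input=h h g $  — match h
step 6: stack=$ h A  input=h g $  — expand A ::= λ
step 7: stack=$ h  input=h g $  — match h
step 8: stack=$  input=g $  — error: stack empty but input remains

g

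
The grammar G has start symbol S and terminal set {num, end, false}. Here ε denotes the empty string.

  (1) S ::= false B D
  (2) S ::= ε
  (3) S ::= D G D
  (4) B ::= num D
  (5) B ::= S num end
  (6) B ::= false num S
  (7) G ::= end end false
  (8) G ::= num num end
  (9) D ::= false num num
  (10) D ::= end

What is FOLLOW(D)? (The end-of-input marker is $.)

{$, end, false, num}

FIRST(G): from G::=end end false we get {end}; from G::=num num end we get {num}. So FIRST(G) = {end, num}.
FIRST(D): from D::=false num num we get {false}; from D::=end we get {end}. So FIRST(D) = {end, false}.
FIRST(S): from S::=false B D we get {false}; from S::=ε we get {ε}; from S::=D G D we get {end, false}. So FIRST(S) = {ε, end, false}.
FIRST(B): from B::=num D we get {num}; from B::=S num end we get {end, false, num}; from B::=false num S we get {false}. So FIRST(B) = {end, false, num}.
FOLLOW(S) includes $ since S is the start symbol.
FOLLOW(B): in S::=false B D, B is followed by D with FIRST {end, false}. Thus FOLLOW(B) = {end, false}.
FOLLOW(S): in B::=S num end, S is followed by num end with FIRST {num}; in B::=false num S, the suffix after S is empty, so FOLLOW(S) ⊇ FOLLOW(B) = {end, false}. Thus FOLLOW(S) = {$, end, false, num}.
FOLLOW(G): in S::=D G D, G is followed by D with FIRST {end, false}. Thus FOLLOW(G) = {end, false}.
FOLLOW(D): in S::=false B D, the suffix after D is empty, so FOLLOW(D) ⊇ FOLLOW(S) = {$, end, false, num}; in S::=D G D (occurrence 1), D is followed by G D with FIRST {end, num}; in S::=D G D (occurrence 2), the suffix after D is empty, so FOLLOW(D) ⊇ FOLLOW(S) = {$, end, false, num}; in B::=num D, the suffix after D is empty, so FOLLOW(D) ⊇ FOLLOW(B) = {end, false}. Thus FOLLOW(D) = {$, end, false, num}.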